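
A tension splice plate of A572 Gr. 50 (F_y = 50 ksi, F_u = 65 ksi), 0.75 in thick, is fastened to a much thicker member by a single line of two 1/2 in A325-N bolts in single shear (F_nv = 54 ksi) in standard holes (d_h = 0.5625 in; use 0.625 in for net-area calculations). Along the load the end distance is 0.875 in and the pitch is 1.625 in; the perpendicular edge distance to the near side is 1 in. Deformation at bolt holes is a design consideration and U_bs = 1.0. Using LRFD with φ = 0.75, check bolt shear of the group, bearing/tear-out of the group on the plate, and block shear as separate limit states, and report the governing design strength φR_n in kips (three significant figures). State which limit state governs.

Bolt shear: A_b = π·0.5²/4 = 0.1963 in²; R_n = 54 × 0.1963 × 2 × 1 = 21.21 kips → 0.75 × 21.21 = 15.9 kips.
Bearing: edge l_c = 0.5938, r_n = 34.73 kips; interior l_c = 1.062, r_n = 58.5 kips; R_n = 34.73 + 1·58.5 = 93.23 kips → 69.9 kips.
Block shear: A_gv = 1.875, A_nv = 1.172, A_nt = 0.5156 in²; R_n = min(0.6F_uA_nv, 0.6F_yA_gv) + U_bs·F_u·A_nt = 79.22 kips → 59.4 kips.
Bolt shear governs: 15.9 kips.

15.9 kips (bolt shear governs)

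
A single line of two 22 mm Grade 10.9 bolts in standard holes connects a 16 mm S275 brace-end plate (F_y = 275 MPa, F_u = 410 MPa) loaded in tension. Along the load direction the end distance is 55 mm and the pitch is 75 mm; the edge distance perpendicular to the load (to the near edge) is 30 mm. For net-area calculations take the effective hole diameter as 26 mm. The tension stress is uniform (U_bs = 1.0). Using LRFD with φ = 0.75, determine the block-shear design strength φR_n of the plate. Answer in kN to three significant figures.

341 kN

Shear plane L_v = 55 + 1·75 = 130 mm; A_gv = 130 × 16 = 2080 mm².
A_nv = (130 − 1.5·26) × 16 = 1456 mm².
A_nt = (30 − 0.5·26) × 16 = 272 mm².
0.6 F_u A_nv = 358.2 kN; 0.6 F_y A_gv = 343.2 kN → shear yielding governs the shear term.
R_n = 343.2 + 1.0 × 410 × 272 / 1000 = 454.7 kN.
Design strength φR_n = 0.75 × 454.7 = 341 kN.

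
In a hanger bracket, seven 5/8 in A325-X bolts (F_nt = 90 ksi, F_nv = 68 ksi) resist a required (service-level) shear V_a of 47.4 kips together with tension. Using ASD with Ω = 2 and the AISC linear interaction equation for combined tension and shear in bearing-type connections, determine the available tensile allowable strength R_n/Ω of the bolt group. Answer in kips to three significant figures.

A_b = π·0.625²/4 = 0.3068 in²; f_rv = 47.4 / (7 × 0.3068) = 22.07 ksi.
F'_nt = 1.3 F_nt − (Ω F_nt / F_nv) f_rv = 1.3·90 − (2·90/68)·22.07 = 58.58 ksi, capped at F_nt → F'_nt = 58.58 ksi.
R_n = F'_nt · A_b · n = 58.58 × 0.3068 × 7 = 125.8 kips.
Allowable strength R_n/Ω = 125.8 / 2 = 62.9 kips.

62.9 kips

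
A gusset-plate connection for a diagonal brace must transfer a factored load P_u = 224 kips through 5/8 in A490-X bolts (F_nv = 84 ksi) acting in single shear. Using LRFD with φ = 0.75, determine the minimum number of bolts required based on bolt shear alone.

12 bolts

A_b = π·0.625²/4 = 0.3068 in².
Per-bolt design strength φR_n = 0.75 × 84 × 0.3068 × 1 = 19.33 kips.
n ≥ 224 / 19.33 = 11.59 → use 12 bolts.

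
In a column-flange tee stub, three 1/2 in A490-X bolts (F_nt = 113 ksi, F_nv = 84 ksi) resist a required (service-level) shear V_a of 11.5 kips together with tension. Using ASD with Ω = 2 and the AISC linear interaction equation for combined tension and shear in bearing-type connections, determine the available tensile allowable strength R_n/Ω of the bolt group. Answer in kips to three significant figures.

27.8 kips

A_b = π·0.5²/4 = 0.1963 in²; f_rv = 11.5 / (3 × 0.1963) = 19.52 ksi.
F'_nt = 1.3 F_nt − (Ω F_nt / F_nv) f_rv = 1.3·113 − (2·113/84)·19.52 = 94.37 ksi, capped at F_nt → F'_nt = 94.37 ksi.
R_n = F'_nt · A_b · n = 94.37 × 0.1963 × 3 = 55.59 kips.
Allowable strength R_n/Ω = 55.59 / 2 = 27.8 kips.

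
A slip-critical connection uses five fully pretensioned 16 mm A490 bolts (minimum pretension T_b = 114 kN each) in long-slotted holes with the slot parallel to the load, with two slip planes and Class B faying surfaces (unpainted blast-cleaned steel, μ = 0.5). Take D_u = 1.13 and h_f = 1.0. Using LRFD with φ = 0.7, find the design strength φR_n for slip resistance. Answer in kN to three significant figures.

451 kN

R_n = μ · D_u · h_f · T_b · n_s · n_b = 0.5 × 1.13 × 1.0 × 114 × 2 × 5 = 644.1 kN.
Design strength φR_n = 0.7 × 644.1 = 451 kN.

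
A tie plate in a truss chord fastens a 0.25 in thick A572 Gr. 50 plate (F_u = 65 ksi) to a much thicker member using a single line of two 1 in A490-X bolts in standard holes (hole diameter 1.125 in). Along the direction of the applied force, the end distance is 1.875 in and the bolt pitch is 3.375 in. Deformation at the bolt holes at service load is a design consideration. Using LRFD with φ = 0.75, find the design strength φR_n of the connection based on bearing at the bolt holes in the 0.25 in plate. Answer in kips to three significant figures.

48.4 kips

Per bolt r_n = 1.2 l_c t F_u ≤ 2.4 d t F_u; upper limit = 2.4 × 1 × 0.25 × 65 = 39 kips.
Edge bolt: l_c = 1.875 − 1.125/2 = 1.312 in → 1.2 × 1.312 × 0.25 × 65 = 25.59 → r_n = 25.59 kips.
Interior bolts: l_c = 3.375 − 1.125 = 2.25 in → 1.2 × 2.25 × 0.25 × 65 = 43.87 → r_n = 39 kips.
R_n = 1 × 25.59 + 1 × 39 = 64.59 kips.
Design strength φR_n = 0.75 × 64.59 = 48.4 kips.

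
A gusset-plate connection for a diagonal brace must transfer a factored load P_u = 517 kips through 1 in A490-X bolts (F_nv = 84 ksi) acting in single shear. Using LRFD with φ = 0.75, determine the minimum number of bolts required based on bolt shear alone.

A_b = π·1²/4 = 0.7854 in².
Per-bolt design strength φR_n = 0.75 × 84 × 0.7854 × 1 = 49.48 kips.
n ≥ 517 / 49.48 = 10.45 → use 11 bolts.

11 bolts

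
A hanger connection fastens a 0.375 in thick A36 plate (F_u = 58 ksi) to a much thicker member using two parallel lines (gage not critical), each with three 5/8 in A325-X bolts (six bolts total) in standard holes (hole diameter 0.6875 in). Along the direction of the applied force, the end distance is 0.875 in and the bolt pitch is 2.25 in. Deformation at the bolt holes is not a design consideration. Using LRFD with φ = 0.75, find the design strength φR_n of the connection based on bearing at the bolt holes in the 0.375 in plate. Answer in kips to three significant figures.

Per bolt r_n = 1.5 l_c t F_u ≤ 3.0 d t F_u; upper limit = 3.0 × 0.625 × 0.375 × 58 = 40.78 kips.
Edge bolt: l_c = 0.875 − 0.6875/2 = 0.5312 in → 1.5 × 0.5312 × 0.375 × 58 = 17.33 → r_n = 17.33 kips.
Interior bolts: l_c = 2.25 − 0.6875 = 1.562 in → 1.5 × 1.562 × 0.375 × 58 = 50.98 → r_n = 40.78 kips.
R_n = 2 × 17.33 + 4 × 40.78 = 197.8 kips.
Design strength φR_n = 0.75 × 197.8 = 148 kips.

148 kips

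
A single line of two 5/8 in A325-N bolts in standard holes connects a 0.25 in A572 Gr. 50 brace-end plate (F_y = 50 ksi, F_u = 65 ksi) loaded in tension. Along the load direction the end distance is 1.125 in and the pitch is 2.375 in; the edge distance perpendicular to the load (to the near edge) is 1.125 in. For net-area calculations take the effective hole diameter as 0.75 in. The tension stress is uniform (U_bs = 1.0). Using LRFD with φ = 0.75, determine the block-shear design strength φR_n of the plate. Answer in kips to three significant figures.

Shear plane L_v = 1.125 + 1·2.375 = 3.5 in; A_gv = 3.5 × 0.25 = 0.875 in².
A_nv = (3.5 − 1.5·0.75) × 0.25 = 0.5938 in².
A_nt = (1.125 − 0.5·0.75) × 0.25 = 0.1875 in².
0.6 F_u A_nv = 23.16 kips; 0.6 F_y A_gv = 26.25 kips → shear rupture governs the shear term.
R_n = 23.16 + 1.0 × 65 × 0.1875 = 35.34 kips.
Design strength φR_n = 0.75 × 35.34 = 26.5 kips.

26.5 kips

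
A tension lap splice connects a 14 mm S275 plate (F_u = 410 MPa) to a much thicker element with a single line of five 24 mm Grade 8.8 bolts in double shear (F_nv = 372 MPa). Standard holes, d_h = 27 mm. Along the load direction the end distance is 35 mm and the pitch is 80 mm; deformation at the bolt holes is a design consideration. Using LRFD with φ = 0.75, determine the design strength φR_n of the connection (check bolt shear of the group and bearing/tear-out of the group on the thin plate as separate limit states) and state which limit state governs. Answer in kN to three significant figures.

Bolt shear: A_b = π·24²/4 = 452.4 mm²; R_n = 372 × 452.4 × 5 × 2 / 1000 = 1683 kN → 0.75 × 1683 = 1260 kN.
Bearing (1.2 l_c t F_u ≤ 2.4 d t F_u): upper limit = 2.4·24·14·410 / 1000 = 330.6 kN.
  Edge l_c = 35 − 27/2 = 21.5 → r_n = 148.1 kN; interior l_c = 80 − 27 = 53 → r_n = 330.6 kN.
  R_n,bearing = 1·148.1 + 4·330.6 = 1471 kN → 0.75 × 1471 = 1100 kN.
Bearing governs: 1100 kN.

1100 kN (bearing governs)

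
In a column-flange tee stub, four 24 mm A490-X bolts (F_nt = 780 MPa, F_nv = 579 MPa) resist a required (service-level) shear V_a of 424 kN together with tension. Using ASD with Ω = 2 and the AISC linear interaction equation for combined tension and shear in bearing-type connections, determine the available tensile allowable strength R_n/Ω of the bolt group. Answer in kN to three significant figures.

A_b = π·24²/4 = 452.4 mm²; f_rv = 424 × 1000 / (4 × 452.4) = 234.3 MPa.
F'_nt = 1.3 F_nt − (Ω F_nt / F_nv) f_rv = 1.3·780 − (2·780/579)·234.3 = 382.7 MPa, capped at F_nt → F'_nt = 382.7 MPa.
R_n = F'_nt · A_b · n = 382.7 × 452.4 × 4 / 1000 = 692.5 kN.
Allowable strength R_n/Ω = 692.5 / 2 = 346 kN.

346 kN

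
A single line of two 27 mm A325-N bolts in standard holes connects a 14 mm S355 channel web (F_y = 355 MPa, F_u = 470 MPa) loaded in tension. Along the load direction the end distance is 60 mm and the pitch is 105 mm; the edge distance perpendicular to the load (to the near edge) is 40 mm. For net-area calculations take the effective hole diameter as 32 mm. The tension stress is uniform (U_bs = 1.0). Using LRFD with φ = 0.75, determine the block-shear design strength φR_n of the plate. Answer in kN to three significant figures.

Shear plane L_v = 60 + 1·105 = 165 mm; A_gv = 165 × 14 = 2310 mm².
A_nv = (165 − 1.5·32) × 14 = 1638 mm².
A_nt = (40 − 0.5·32) × 14 = 336 mm².
0.6 F_u A_nv = 461.9 kN; 0.6 F_y A_gv = 492 kN → shear rupture governs the shear term.
R_n = 461.9 + 1.0 × 470 × 336 / 1000 = 619.8 kN.
Design strength φR_n = 0.75 × 619.8 = 465 kN.

465 kN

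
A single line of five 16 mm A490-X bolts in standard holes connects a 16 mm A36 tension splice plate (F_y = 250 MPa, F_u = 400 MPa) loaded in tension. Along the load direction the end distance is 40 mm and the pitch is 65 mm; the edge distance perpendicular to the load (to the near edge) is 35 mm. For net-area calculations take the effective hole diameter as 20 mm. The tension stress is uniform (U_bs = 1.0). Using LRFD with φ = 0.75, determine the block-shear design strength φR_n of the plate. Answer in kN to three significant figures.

Shear plane L_v = 40 + 4·65 = 300 mm; A_gv = 300 × 16 = 4800 mm².
A_nv = (300 − 4.5·20) × 16 = 3360 mm².
A_nt = (35 − 0.5·20) × 16 = 400 mm².
0.6 F_u A_nv = 806.4 kN; 0.6 F_y A_gv = 720 kN → shear yielding governs the shear term.
R_n = 720 + 1.0 × 400 × 400 / 1000 = 880 kN.
Design strength φR_n = 0.75 × 880 = 660 kN.

660 kN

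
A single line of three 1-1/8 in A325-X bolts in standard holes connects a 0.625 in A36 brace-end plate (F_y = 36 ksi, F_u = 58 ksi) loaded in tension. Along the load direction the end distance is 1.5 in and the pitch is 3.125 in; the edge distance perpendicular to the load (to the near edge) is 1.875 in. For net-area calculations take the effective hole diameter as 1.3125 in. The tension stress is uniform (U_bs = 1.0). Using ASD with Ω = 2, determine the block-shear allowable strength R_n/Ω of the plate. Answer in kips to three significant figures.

70.7 kips

Shear plane L_v = 1.5 + 2·3.125 = 7.75 in; A_gv = 7.75 × 0.625 = 4.844 in².
A_nv = (7.75 − 2.5·1.3125) × 0.625 = 2.793 in².
A_nt = (1.875 − 0.5·1.3125) × 0.625 = 0.7617 in².
0.6 F_u A_nv = 97.2 kips; 0.6 F_y A_gv = 104.6 kips → shear rupture governs the shear term.
R_n = 97.2 + 1.0 × 58 × 0.7617 = 141.4 kips.
Allowable strength R_n/Ω = 141.4 / 2 = 70.7 kips.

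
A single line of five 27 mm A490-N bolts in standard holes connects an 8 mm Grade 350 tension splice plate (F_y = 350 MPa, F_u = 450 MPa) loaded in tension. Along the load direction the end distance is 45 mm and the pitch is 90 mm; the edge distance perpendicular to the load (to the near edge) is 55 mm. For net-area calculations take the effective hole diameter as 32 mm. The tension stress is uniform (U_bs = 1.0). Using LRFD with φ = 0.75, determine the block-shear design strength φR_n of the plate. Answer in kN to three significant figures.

528 kN

Shear plane L_v = 45 + 4·90 = 405 mm; A_gv = 405 × 8 = 3240 mm².
A_nv = (405 − 4.5·32) × 8 = 2088 mm².
A_nt = (55 − 0.5·32) × 8 = 312 mm².
0.6 F_u A_nv = 563.8 kN; 0.6 F_y A_gv = 680.4 kN → shear rupture governs the shear term.
R_n = 563.8 + 1.0 × 450 × 312 / 1000 = 704.2 kN.
Design strength φR_n = 0.75 × 704.2 = 528 kN.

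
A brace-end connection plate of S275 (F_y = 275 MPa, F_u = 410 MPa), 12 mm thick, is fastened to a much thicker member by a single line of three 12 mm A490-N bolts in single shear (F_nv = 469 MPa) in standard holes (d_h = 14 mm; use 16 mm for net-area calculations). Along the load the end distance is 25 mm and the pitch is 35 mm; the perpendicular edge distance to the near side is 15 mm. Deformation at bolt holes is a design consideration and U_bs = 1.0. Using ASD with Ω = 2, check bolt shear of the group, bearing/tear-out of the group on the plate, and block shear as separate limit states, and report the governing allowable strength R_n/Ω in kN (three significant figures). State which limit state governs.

Bolt shear: A_b = π·12²/4 = 113.1 mm²; R_n = 469 × 113.1 × 3 × 1 / 1000 = 159.1 kN → 159.1 / 2 = 79.6 kN.
Bearing: edge l_c = 18, r_n = 106.3 kN; interior l_c = 21, r_n = 124 kN; R_n = 106.3 + 2·124 = 354.2 kN → 177 kN.
Block shear: A_gv = 1140, A_nv = 660, A_nt = 84 mm²; R_n = min(0.6F_uA_nv, 0.6F_yA_gv) + U_bs·F_u·A_nt = 196.8 kN → 98.4 kN.
Bolt shear governs: 79.6 kN.

79.6 kN (bolt shear governs)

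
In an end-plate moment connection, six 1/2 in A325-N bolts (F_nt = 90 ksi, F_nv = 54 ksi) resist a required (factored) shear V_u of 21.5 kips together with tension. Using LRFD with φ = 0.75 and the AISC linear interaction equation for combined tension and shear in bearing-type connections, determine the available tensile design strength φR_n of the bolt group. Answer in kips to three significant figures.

A_b = π·0.5²/4 = 0.1963 in²; f_rv = 21.5 / (6 × 0.1963) = 18.25 ksi.
F'_nt = 1.3 F_nt − (F_nt / φF_nv) f_rv = 1.3·90 − (90/(0.75·54))·18.25 = 76.44 ksi, capped at F_nt → F'_nt = 76.44 ksi.
R_n = F'_nt · A_b · n = 76.44 × 0.1963 × 6 = 90.06 kips.
Design strength φR_n = 0.75 × 90.06 = 67.5 kips.

67.5 kips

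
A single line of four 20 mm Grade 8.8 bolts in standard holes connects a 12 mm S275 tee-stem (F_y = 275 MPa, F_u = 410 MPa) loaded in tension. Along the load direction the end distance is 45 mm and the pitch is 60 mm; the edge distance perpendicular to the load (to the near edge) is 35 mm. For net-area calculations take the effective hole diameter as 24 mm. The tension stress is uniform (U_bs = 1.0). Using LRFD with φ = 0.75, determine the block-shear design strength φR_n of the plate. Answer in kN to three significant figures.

Shear plane L_v = 45 + 3·60 = 225 mm; A_gv = 225 × 12 = 2700 mm².
A_nv = (225 − 3.5·24) × 12 = 1692 mm².
A_nt = (35 − 0.5·24) × 12 = 276 mm².
0.6 F_u A_nv = 416.2 kN; 0.6 F_y A_gv = 445.5 kN → shear rupture governs the shear term.
R_n = 416.2 + 1.0 × 410 × 276 / 1000 = 529.4 kN.
Design strength φR_n = 0.75 × 529.4 = 397 kN.

397 kN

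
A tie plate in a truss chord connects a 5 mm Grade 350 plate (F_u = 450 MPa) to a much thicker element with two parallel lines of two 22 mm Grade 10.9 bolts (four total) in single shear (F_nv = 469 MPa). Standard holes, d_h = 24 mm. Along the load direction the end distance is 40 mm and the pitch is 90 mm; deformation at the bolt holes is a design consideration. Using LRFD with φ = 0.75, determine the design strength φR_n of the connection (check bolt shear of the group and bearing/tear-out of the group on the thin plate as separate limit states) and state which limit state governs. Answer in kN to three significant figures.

Bolt shear: A_b = π·22²/4 = 380.1 mm²; R_n = 469 × 380.1 × 4 × 1 / 1000 = 713.1 kN → 0.75 × 713.1 = 535 kN.
Bearing (1.2 l_c t F_u ≤ 2.4 d t F_u): upper limit = 2.4·22·5·450 / 1000 = 118.8 kN.
  Edge l_c = 40 − 24/2 = 28 → r_n = 75.6 kN; interior l_c = 90 − 24 = 66 → r_n = 118.8 kN.
  R_n,bearing = 2·75.6 + 2·118.8 = 388.8 kN → 0.75 × 388.8 = 292 kN.
Bearing governs: 292 kN.

292 kN (bearing governs)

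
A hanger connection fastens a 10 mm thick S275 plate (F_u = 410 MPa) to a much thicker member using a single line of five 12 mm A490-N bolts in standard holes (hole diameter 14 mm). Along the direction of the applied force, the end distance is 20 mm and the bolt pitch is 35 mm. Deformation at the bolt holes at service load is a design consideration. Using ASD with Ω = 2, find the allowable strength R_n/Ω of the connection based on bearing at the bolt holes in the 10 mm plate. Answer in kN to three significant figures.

239 kN

Per bolt r_n = 1.2 l_c t F_u ≤ 2.4 d t F_u; upper limit = 2.4 × 12 × 10 × 410 / 1000 = 118.1 kN.
Edge bolt: l_c = 20 − 14/2 = 13 mm → 1.2 × 13 × 10 × 410 / 1000 = 63.96 → r_n = 63.96 kN.
Interior bolts: l_c = 35 − 14 = 21 mm → 1.2 × 21 × 10 × 410 / 1000 = 103.3 → r_n = 103.3 kN.
R_n = 1 × 63.96 + 4 × 103.3 = 477.2 kN.
Allowable strength R_n/Ω = 477.2 / 2 = 239 kN.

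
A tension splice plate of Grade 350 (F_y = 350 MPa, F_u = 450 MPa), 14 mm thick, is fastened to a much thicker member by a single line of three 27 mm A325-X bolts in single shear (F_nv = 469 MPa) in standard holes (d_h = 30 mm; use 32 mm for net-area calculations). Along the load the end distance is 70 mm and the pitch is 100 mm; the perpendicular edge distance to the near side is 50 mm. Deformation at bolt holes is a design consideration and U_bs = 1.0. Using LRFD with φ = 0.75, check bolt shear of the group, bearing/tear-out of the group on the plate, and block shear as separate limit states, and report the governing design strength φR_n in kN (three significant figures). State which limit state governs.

Bolt shear: A_b = π·27²/4 = 572.6 mm²; R_n = 469 × 572.6 × 3 × 1 / 1000 = 805.6 kN → 0.75 × 805.6 = 604 kN.
Bearing: edge l_c = 55, r_n = 408.2 kN; interior l_c = 70, r_n = 408.2 kN; R_n = 408.2 + 2·408.2 = 1225 kN → 919 kN.
Block shear: A_gv = 3780, A_nv = 2660, A_nt = 476 mm²; R_n = min(0.6F_uA_nv, 0.6F_yA_gv) + U_bs·F_u·A_nt = 932.4 kN → 699 kN.
Bolt shear governs: 604 kN.

604 kN (bolt shear governs)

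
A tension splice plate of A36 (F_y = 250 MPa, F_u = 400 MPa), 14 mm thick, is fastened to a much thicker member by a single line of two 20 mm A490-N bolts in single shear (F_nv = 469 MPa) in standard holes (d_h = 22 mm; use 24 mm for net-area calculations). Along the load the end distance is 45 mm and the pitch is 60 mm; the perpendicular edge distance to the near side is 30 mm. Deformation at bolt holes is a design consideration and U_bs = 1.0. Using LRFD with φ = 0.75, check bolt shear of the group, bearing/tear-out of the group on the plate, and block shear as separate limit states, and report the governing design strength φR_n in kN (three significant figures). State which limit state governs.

221 kN (bolt shear governs)

Bolt shear: A_b = π·20²/4 = 314.2 mm²; R_n = 469 × 314.2 × 2 × 1 / 1000 = 294.7 kN → 0.75 × 294.7 = 221 kN.
Bearing: edge l_c = 34, r_n = 228.5 kN; interior l_c = 38, r_n = 255.4 kN; R_n = 228.5 + 1·255.4 = 483.8 kN → 363 kN.
Block shear: A_gv = 1470, A_nv = 966, A_nt = 252 mm²; R_n = min(0.6F_uA_nv, 0.6F_yA_gv) + U_bs·F_u·A_nt = 321.3 kN → 241 kN.
Bolt shear governs: 221 kN.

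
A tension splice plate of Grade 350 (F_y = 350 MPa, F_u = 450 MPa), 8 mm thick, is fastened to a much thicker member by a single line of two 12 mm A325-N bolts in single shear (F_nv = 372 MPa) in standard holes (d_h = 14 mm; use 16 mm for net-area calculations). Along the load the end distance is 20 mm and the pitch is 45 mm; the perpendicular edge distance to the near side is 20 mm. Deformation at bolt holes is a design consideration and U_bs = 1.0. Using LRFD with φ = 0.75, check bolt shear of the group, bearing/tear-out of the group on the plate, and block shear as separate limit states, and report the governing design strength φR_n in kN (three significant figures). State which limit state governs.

63.1 kN (bolt shear governs)

Bolt shear: A_b = π·12²/4 = 113.1 mm²; R_n = 372 × 113.1 × 2 × 1 / 1000 = 84.14 kN → 0.75 × 84.14 = 63.1 kN.
Bearing: edge l_c = 13, r_n = 56.16 kN; interior l_c = 31, r_n = 103.7 kN; R_n = 56.16 + 1·103.7 = 159.8 kN → 120 kN.
Block shear: A_gv = 520, A_nv = 328, A_nt = 96 mm²; R_n = min(0.6F_uA_nv, 0.6F_yA_gv) + U_bs·F_u·A_nt = 131.8 kN → 98.8 kN.
Bolt shear governs: 63.1 kN.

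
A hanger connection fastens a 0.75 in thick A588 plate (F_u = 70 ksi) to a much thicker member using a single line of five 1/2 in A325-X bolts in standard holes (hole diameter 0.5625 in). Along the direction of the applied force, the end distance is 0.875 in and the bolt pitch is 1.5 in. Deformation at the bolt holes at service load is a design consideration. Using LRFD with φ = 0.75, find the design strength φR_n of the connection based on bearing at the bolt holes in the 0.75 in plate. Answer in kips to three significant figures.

205 kips

Per bolt r_n = 1.2 l_c t F_u ≤ 2.4 d t F_u; upper limit = 2.4 × 0.5 × 0.75 × 70 = 63 kips.
Edge bolt: l_c = 0.875 − 0.5625/2 = 0.5938 in → 1.2 × 0.5938 × 0.75 × 70 = 37.41 → r_n = 37.41 kips.
Interior bolts: l_c = 1.5 − 0.5625 = 0.9375 in → 1.2 × 0.9375 × 0.75 × 70 = 59.06 → r_n = 59.06 kips.
R_n = 1 × 37.41 + 4 × 59.06 = 273.7 kips.
Design strength φR_n = 0.75 × 273.7 = 205 kips.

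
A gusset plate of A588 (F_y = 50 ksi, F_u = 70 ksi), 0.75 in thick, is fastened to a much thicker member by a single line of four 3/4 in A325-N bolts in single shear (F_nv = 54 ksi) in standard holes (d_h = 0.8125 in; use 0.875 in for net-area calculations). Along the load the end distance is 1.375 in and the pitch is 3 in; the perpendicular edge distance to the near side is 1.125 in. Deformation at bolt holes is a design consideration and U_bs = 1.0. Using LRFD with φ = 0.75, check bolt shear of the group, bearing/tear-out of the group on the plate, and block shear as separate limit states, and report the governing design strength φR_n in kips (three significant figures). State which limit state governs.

71.6 kips (bolt shear governs)

Bolt shear: A_b = π·0.75²/4 = 0.4418 in²; R_n = 54 × 0.4418 × 4 × 1 = 95.43 kips → 0.75 × 95.43 = 71.6 kips.
Bearing: edge l_c = 0.9688, r_n = 61.03 kips; interior l_c = 2.188, r_n = 94.5 kips; R_n = 61.03 + 3·94.5 = 344.5 kips → 258 kips.
Block shear: A_gv = 7.781, A_nv = 5.484, A_nt = 0.5156 in²; R_n = min(0.6F_uA_nv, 0.6F_yA_gv) + U_bs·F_u·A_nt = 266.4 kips → 200 kips.
Bolt shear governs: 71.6 kips.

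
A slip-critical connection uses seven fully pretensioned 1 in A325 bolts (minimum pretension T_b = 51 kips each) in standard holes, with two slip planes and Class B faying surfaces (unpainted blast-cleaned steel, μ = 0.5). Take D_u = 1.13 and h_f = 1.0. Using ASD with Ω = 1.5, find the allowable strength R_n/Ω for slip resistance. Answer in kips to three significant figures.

269 kips

R_n = μ · D_u · h_f · T_b · n_s · n_b = 0.5 × 1.13 × 1.0 × 51 × 2 × 7 = 403.4 kips.
Allowable strength R_n/Ω = 403.4 / 1.5 = 269 kips.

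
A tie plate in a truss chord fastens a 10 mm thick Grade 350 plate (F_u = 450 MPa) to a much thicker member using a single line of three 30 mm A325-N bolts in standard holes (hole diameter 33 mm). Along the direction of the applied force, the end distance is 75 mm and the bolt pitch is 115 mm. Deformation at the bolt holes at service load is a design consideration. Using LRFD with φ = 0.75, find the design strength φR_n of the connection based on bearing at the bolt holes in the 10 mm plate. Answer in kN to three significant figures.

Per bolt r_n = 1.2 l_c t F_u ≤ 2.4 d t F_u; upper limit = 2.4 × 30 × 10 × 450 / 1000 = 324 kN.
Edge bolt: l_c = 75 − 33/2 = 58.5 mm → 1.2 × 58.5 × 10 × 450 / 1000 = 315.9 → r_n = 315.9 kN.
Interior bolts: l_c = 115 − 33 = 82 mm → 1.2 × 82 × 10 × 450 / 1000 = 442.8 → r_n = 324 kN.
R_n = 1 × 315.9 + 2 × 324 = 963.9 kN.
Design strength φR_n = 0.75 × 963.9 = 723 kN.

723 kN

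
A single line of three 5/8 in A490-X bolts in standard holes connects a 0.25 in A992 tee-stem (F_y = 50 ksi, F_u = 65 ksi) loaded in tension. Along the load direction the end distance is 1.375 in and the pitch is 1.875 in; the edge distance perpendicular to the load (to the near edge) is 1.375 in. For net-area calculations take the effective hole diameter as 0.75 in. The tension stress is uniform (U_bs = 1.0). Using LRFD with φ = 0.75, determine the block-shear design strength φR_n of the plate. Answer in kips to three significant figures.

36 kips

Shear plane L_v = 1.375 + 2·1.875 = 5.125 in; A_gv = 5.125 × 0.25 = 1.281 in².
A_nv = (5.125 − 2.5·0.75) × 0.25 = 0.8125 in².
A_nt = (1.375 − 0.5·0.75) × 0.25 = 0.25 in².
0.6 F_u A_nv = 31.69 kips; 0.6 F_y A_gv = 38.44 kips → shear rupture governs the shear term.
R_n = 31.69 + 1.0 × 65 × 0.25 = 47.94 kips.
Design strength φR_n = 0.75 × 47.94 = 36 kips.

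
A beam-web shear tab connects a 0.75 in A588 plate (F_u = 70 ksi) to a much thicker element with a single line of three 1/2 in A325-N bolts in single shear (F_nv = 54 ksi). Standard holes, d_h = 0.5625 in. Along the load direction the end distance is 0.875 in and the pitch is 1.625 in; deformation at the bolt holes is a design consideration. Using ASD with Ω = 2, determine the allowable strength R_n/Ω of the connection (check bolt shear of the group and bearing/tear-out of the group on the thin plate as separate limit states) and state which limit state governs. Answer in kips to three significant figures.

15.9 kips (bolt shear governs)

Bolt shear: A_b = π·0.5²/4 = 0.1963 in²; R_n = 54 × 0.1963 × 3 × 1 = 31.81 kips → 31.81 / 2 = 15.9 kips.
Bearing (1.2 l_c t F_u ≤ 2.4 d t F_u): upper limit = 2.4·0.5·0.75·70 = 63 kips.
  Edge l_c = 0.875 − 0.5625/2 = 0.5938 → r_n = 37.41 kips; interior l_c = 1.625 − 0.5625 = 1.062 → r_n = 63 kips.
  R_n,bearing = 1·37.41 + 2·63 = 163.4 kips → 163.4 / 2 = 81.7 kips.
Bolt shear governs: 15.9 kips.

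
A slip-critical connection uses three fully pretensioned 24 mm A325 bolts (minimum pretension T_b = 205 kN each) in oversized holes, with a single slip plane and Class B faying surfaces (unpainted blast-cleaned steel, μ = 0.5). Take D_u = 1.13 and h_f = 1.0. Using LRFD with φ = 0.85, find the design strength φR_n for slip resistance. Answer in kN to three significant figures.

295 kN

R_n = μ · D_u · h_f · T_b · n_s · n_b = 0.5 × 1.13 × 1.0 × 205 × 1 × 3 = 347.5 kN.
Design strength φR_n = 0.85 × 347.5 = 295 kN.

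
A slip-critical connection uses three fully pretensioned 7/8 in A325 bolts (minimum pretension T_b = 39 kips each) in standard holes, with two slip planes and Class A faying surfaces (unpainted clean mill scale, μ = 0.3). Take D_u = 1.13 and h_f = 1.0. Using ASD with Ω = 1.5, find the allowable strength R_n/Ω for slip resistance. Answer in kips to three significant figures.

52.9 kips

R_n = μ · D_u · h_f · T_b · n_s · n_b = 0.3 × 1.13 × 1.0 × 39 × 2 × 3 = 79.33 kips.
Allowable strength R_n/Ω = 79.33 / 1.5 = 52.9 kips.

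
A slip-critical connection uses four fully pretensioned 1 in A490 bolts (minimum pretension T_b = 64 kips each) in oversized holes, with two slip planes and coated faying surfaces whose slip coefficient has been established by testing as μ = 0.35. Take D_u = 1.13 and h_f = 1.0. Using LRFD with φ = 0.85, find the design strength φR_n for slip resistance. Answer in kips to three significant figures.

172 kips

R_n = μ · D_u · h_f · T_b · n_s · n_b = 0.35 × 1.13 × 1.0 × 64 × 2 × 4 = 202.5 kips.
Design strength φR_n = 0.85 × 202.5 = 172 kips.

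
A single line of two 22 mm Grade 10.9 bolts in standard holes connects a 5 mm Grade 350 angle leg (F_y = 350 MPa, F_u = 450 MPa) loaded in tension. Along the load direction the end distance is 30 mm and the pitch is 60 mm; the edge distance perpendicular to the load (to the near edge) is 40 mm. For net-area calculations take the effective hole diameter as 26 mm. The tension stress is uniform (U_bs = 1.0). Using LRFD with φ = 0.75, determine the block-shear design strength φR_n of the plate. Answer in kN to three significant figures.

Shear plane L_v = 30 + 1·60 = 90 mm; A_gv = 90 × 5 = 450 mm².
A_nv = (90 − 1.5·26) × 5 = 255 mm².
A_nt = (40 − 0.5·26) × 5 = 135 mm².
0.6 F_u A_nv = 68.85 kN; 0.6 F_y A_gv = 94.5 kN → shear rupture governs the shear term.
R_n = 68.85 + 1.0 × 450 × 135 / 1000 = 129.6 kN.
Design strength φR_n = 0.75 × 129.6 = 97.2 kN.

97.2 kN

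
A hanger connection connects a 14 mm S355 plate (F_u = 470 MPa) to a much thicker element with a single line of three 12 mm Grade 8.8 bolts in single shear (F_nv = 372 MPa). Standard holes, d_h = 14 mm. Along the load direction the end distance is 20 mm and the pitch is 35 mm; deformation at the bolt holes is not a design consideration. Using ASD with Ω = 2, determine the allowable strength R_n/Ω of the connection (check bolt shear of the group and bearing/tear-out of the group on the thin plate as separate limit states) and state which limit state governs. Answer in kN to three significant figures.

Bolt shear: A_b = π·12²/4 = 113.1 mm²; R_n = 372 × 113.1 × 3 × 1 / 1000 = 126.2 kN → 126.2 / 2 = 63.1 kN.
Bearing (1.5 l_c t F_u ≤ 3.0 d t F_u): upper limit = 3.0·12·14·470 / 1000 = 236.9 kN.
  Edge l_c = 20 − 14/2 = 13 → r_n = 128.3 kN; interior l_c = 35 − 14 = 21 → r_n = 207.3 kN.
  R_n,bearing = 1·128.3 + 2·207.3 = 542.9 kN → 542.9 / 2 = 271 kN.
Bolt shear governs: 63.1 kN.

63.1 kN (bolt shear governs)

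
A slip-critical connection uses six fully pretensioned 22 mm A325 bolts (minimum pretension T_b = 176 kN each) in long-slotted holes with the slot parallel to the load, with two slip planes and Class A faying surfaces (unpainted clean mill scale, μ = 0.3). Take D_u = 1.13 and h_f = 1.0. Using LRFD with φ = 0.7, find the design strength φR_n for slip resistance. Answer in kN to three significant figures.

501 kN

R_n = μ · D_u · h_f · T_b · n_s · n_b = 0.3 × 1.13 × 1.0 × 176 × 2 × 6 = 716 kN.
Design strength φR_n = 0.7 × 716 = 501 kN.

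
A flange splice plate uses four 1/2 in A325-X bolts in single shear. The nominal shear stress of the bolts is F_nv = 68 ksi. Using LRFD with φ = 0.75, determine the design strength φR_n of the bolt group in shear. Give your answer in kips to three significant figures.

A_b = π × 0.5² / 4 = 0.1963 in².
R_n = F_nv · A_b · n · n_s = 68 × 0.1963 × 4 × 1 = 53.41 kips.
Design strength φR_n = 0.75 × 53.41 = 40.1 kips.

40.1 kips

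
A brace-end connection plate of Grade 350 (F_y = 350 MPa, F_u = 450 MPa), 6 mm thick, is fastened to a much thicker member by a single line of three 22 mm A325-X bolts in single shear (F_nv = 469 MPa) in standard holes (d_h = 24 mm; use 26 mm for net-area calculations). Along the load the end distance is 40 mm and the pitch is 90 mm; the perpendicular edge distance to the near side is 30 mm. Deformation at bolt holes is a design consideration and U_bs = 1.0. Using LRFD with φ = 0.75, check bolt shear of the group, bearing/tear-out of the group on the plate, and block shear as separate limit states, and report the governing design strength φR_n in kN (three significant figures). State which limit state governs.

223 kN (block shear governs)

Bolt shear: A_b = π·22²/4 = 380.1 mm²; R_n = 469 × 380.1 × 3 × 1 / 1000 = 534.8 kN → 0.75 × 534.8 = 401 kN.
Bearing: edge l_c = 28, r_n = 90.72 kN; interior l_c = 66, r_n = 142.6 kN; R_n = 90.72 + 2·142.6 = 375.8 kN → 282 kN.
Block shear: A_gv = 1320, A_nv = 930, A_nt = 102 mm²; R_n = min(0.6F_uA_nv, 0.6F_yA_gv) + U_bs·F_u·A_nt = 297 kN → 223 kN.
Block shear governs: 223 kN.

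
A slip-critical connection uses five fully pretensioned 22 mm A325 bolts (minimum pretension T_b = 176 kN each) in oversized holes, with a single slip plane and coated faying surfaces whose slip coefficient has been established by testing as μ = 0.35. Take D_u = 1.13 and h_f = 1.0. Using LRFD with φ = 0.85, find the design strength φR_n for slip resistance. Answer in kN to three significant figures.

R_n = μ · D_u · h_f · T_b · n_s · n_b = 0.35 × 1.13 × 1.0 × 176 × 1 × 5 = 348 kN.
Design strength φR_n = 0.85 × 348 = 296 kN.

296 kN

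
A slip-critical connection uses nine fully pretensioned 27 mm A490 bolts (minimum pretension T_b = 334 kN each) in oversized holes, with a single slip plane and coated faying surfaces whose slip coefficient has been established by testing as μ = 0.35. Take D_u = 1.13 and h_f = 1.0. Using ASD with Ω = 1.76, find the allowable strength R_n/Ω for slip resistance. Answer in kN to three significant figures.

R_n = μ · D_u · h_f · T_b · n_s · n_b = 0.35 × 1.13 × 1.0 × 334 × 1 × 9 = 1189 kN.
Allowable strength R_n/Ω = 1189 / 1.76 = 675 kN.

675 kN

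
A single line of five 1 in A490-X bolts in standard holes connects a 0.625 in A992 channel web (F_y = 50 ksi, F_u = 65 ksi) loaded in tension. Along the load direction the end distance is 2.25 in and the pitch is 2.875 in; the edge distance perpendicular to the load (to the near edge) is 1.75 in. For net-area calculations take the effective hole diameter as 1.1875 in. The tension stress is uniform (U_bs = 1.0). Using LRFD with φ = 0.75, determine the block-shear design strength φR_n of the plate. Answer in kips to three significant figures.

Shear plane L_v = 2.25 + 4·2.875 = 13.75 in; A_gv = 13.75 × 0.625 = 8.594 in².
A_nv = (13.75 − 4.5·1.1875) × 0.625 = 5.254 in².
A_nt = (1.75 − 0.5·1.1875) × 0.625 = 0.7227 in².
0.6 F_u A_nv = 204.9 kips; 0.6 F_y A_gv = 257.8 kips → shear rupture governs the shear term.
R_n = 204.9 + 1.0 × 65 × 0.7227 = 251.9 kips.
Design strength φR_n = 0.75 × 251.9 = 189 kips.

189 kips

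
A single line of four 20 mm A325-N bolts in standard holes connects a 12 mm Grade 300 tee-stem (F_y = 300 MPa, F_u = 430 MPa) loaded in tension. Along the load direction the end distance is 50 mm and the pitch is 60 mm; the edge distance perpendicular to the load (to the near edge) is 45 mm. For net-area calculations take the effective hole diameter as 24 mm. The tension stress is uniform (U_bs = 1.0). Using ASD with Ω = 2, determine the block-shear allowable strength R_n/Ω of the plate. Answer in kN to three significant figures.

311 kN

Shear plane L_v = 50 + 3·60 = 230 mm; A_gv = 230 × 12 = 2760 mm².
A_nv = (230 − 3.5·24) × 12 = 1752 mm².
A_nt = (45 − 0.5·24) × 12 = 396 mm².
0.6 F_u A_nv = 452 kN; 0.6 F_y A_gv = 496.8 kN → shear rupture governs the shear term.
R_n = 452 + 1.0 × 430 × 396 / 1000 = 622.3 kN.
Allowable strength R_n/Ω = 622.3 / 2 = 311 kN.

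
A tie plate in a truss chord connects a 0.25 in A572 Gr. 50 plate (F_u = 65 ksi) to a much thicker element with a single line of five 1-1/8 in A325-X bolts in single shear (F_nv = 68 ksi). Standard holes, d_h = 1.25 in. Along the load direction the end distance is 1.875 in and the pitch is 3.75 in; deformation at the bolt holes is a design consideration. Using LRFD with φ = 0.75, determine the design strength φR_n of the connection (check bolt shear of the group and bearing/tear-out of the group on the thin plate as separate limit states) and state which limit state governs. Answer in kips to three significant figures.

Bolt shear: A_b = π·1.125²/4 = 0.994 in²; R_n = 68 × 0.994 × 5 × 1 = 338 kips → 0.75 × 338 = 253 kips.
Bearing (1.2 l_c t F_u ≤ 2.4 d t F_u): upper limit = 2.4·1.125·0.25·65 = 43.87 kips.
  Edge l_c = 1.875 − 1.25/2 = 1.25 → r_n = 24.38 kips; interior l_c = 3.75 − 1.25 = 2.5 → r_n = 43.87 kips.
  R_n,bearing = 1·24.38 + 4·43.87 = 199.9 kips → 0.75 × 199.9 = 150 kips.
Bearing governs: 150 kips.

150 kips (bearing governs)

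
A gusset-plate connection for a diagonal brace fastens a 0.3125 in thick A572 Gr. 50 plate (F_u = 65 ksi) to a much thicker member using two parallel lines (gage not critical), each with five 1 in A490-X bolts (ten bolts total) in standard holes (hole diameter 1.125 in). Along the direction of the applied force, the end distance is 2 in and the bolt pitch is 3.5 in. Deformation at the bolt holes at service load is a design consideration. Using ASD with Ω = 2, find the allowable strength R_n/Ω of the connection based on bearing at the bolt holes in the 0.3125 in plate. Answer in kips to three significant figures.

Per bolt r_n = 1.2 l_c t F_u ≤ 2.4 d t F_u; upper limit = 2.4 × 1 × 0.3125 × 65 = 48.75 kips.
Edge bolt: l_c = 2 − 1.125/2 = 1.438 in → 1.2 × 1.438 × 0.3125 × 65 = 35.04 → r_n = 35.04 kips.
Interior bolts: l_c = 3.5 − 1.125 = 2.375 in → 1.2 × 2.375 × 0.3125 × 65 = 57.89 → r_n = 48.75 kips.
R_n = 2 × 35.04 + 8 × 48.75 = 460.1 kips.
Allowable strength R_n/Ω = 460.1 / 2 = 230 kips.

230 kips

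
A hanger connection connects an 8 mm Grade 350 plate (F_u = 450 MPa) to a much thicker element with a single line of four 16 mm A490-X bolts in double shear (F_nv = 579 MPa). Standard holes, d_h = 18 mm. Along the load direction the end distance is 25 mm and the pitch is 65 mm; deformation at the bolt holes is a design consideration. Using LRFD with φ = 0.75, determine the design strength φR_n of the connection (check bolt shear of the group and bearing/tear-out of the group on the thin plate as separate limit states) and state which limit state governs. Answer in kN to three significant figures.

363 kN (bearing governs)

Bolt shear: A_b = π·16²/4 = 201.1 mm²; R_n = 579 × 201.1 × 4 × 2 / 1000 = 931.3 kN → 0.75 × 931.3 = 698 kN.
Bearing (1.2 l_c t F_u ≤ 2.4 d t F_u): upper limit = 2.4·16·8·450 / 1000 = 138.2 kN.
  Edge l_c = 25 − 18/2 = 16 → r_n = 69.12 kN; interior l_c = 65 − 18 = 47 → r_n = 138.2 kN.
  R_n,bearing = 1·69.12 + 3·138.2 = 483.8 kN → 0.75 × 483.8 = 363 kN.
Bearing governs: 363 kN.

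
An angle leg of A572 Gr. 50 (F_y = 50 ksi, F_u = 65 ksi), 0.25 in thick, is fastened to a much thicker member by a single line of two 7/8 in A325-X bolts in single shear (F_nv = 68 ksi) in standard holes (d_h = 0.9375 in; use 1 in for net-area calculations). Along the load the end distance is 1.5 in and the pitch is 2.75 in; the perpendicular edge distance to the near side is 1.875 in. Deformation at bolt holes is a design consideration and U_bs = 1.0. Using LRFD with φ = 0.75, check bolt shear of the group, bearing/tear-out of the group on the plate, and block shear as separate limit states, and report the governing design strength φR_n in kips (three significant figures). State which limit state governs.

Bolt shear: A_b = π·0.875²/4 = 0.6013 in²; R_n = 68 × 0.6013 × 2 × 1 = 81.78 kips → 0.75 × 81.78 = 61.3 kips.
Bearing: edge l_c = 1.031, r_n = 20.11 kips; interior l_c = 1.812, r_n = 34.12 kips; R_n = 20.11 + 1·34.12 = 54.23 kips → 40.7 kips.
Block shear: A_gv = 1.062, A_nv = 0.6875, A_nt = 0.3438 in²; R_n = min(0.6F_uA_nv, 0.6F_yA_gv) + U_bs·F_u·A_nt = 49.16 kips → 36.9 kips.
Block shear governs: 36.9 kips.

36.9 kips (block shear governs)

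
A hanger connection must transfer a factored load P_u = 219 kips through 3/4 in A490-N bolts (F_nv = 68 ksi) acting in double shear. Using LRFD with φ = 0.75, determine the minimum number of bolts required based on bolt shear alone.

A_b = π·0.75²/4 = 0.4418 in².
Per-bolt design strength φR_n = 0.75 × 68 × 0.4418 × 2 = 45.06 kips.
n ≥ 219 / 45.06 = 4.86 → use 5 bolts.

5 bolts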